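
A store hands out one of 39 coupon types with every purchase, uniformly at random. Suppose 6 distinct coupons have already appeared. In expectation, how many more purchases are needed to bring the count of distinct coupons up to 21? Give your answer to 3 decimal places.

23.154

From k distinct to k+1 distinct takes on average 39/(39-k) purchases.
Sum over k = 6,...,20: E = 39/33 + 39/32 + 39/31 + ... + 39/20 + 39/19 = 23.1539.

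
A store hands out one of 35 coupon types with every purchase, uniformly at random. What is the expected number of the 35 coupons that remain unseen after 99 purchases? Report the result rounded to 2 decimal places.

1.98

For each coupon, P(unseen after 99) = (34/35)^99 = 0.057.
By linearity of expectation, E[unseen] = 35·(34/35)^99 = 1.985.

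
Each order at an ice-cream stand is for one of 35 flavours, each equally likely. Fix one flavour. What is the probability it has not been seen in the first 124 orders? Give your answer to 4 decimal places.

On each order the fixed flavour fails to appear with probability 34/35.
P(still missing after 124) = (34/35)^124 = 0.02748.

0.0275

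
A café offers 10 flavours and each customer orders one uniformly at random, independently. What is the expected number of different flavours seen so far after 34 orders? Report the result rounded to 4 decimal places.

9.7219

For each flavour, P(seen in 34 orders) = 1 - (9/10)^34 = 0.97219.
By linearity of expectation, E[distinct seen] = 10·(1 - (9/10)^34) = 9.72187.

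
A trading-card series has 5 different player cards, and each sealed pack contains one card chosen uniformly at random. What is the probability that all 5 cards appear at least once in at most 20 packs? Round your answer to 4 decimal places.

Let A_i be the event that card i is missing after 20 packs. By inclusion–exclusion on the A_i,
P(all seen) = Σ_{j=0}^{5} (-1)^j C(5,j)((5-j)/5)^20
= 1.00000 - 0.05765 + 0.00037 - 0.00000 + 0.00000 - 0.00000
= 0.94272.

0.9427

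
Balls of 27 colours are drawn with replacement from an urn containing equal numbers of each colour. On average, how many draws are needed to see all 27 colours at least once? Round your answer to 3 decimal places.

After k distinct colours have appeared, the next draw gives a new one with probability (27-k)/27, so the expected wait for the (k+1)-th is 27/(27-k).
E[T] = 27/27 + 27/26 + 27/25 + ... + 27/2 + 27/1 = 27·H_{27}.
H_{27} = 3.8915, so E[T] = 105.0693.

105.069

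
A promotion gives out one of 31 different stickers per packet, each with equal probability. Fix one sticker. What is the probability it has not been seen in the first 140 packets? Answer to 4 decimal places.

0.0101

On each packet the fixed sticker fails to appear with probability 30/31.
P(still missing after 140) = (30/31)^140 = 0.01015.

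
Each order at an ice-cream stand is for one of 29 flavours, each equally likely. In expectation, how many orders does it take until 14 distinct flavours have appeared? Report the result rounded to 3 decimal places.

With k distinct flavours already seen, the next new one arrives after an expected 29/(29-k) orders.
Sum over k = 0,...,13: E = 29/29 + 29/28 + 29/27 + ... + 29/17 + 29/16 = 18.6593.

18.659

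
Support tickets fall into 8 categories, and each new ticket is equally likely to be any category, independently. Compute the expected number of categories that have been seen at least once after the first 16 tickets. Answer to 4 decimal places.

7.0555

For each category, P(seen in 16 tickets) = 1 - (7/8)^16 = 0.88193.
By linearity of expectation, E[distinct seen] = 8·(1 - (7/8)^16) = 7.05546.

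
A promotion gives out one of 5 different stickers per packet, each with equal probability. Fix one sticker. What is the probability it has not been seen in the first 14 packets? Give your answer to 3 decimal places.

On each packet the fixed sticker fails to appear with probability 4/5.
P(still missing after 14) = (4/5)^14 = 0.0440.

0.044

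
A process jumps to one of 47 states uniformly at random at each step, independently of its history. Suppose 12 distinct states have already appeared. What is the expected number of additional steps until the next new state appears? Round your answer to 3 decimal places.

1.343

Each step yields a new state with probability (47-12)/47 = 35/47, so the wait is geometric with mean 47/35.
E = 47/35 = 1.3429.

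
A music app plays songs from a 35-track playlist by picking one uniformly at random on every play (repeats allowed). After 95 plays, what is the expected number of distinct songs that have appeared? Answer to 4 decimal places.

For each song, P(seen in 95 plays) = 1 - (34/35)^95 = 0.93632.
By linearity of expectation, E[distinct seen] = 35·(1 - (34/35)^95) = 32.77105.

32.7710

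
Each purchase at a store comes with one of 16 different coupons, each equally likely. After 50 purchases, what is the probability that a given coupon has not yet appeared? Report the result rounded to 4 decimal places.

Each purchase misses the fixed coupon with probability (16-1)/16 = 15/16, independently.
P(still missing after 50) = (15/16)^50 = 0.03968.

0.0397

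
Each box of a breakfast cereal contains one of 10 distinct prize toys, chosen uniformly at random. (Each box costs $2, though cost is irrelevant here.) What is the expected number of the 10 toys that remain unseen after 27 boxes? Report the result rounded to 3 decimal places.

0.581

For each toy, P(unseen after 27) = (9/10)^27 = 0.0581.
By linearity of expectation, E[unseen] = 10·(9/10)^27 = 0.5815.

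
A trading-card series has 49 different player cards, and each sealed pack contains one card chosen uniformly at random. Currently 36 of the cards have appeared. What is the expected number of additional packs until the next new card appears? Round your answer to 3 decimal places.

The number of packs until the next new card is geometric with success probability 13/49, so its mean is 49/13.
E = 49/13 = 3.7692.

3.769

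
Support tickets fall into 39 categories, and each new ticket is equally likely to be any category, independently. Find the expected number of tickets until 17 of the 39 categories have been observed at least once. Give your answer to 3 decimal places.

21.946

Going from k to k+1 distinct takes a geometric number of tickets with mean 39/(39-k).
Sum over k = 0,...,16: E = 39/39 + 39/38 + 39/37 + ... + 39/24 + 39/23 = 21.9465.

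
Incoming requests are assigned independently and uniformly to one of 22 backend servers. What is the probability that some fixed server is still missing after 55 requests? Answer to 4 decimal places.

0.0774

Each request misses the fixed server with probability (22-1)/22 = 21/22, independently.
P(still missing after 55) = (21/22)^55 = 0.07741.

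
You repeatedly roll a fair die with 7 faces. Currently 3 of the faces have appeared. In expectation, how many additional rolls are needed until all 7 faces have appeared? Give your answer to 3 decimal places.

14.583

The wait to go from k to k+1 distinct faces is geometric with mean 7/(7-k).
Sum over k = 3,...,6: E = 7/4 + 7/3 + 7/2 + 7/1 = 14.5833.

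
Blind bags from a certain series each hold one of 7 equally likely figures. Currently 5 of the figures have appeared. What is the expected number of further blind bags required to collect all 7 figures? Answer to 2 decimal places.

The wait to go from k to k+1 distinct figures is geometric with mean 7/(7-k).
Sum over k = 5,...,6: E = 7/2 + 7/1 = 10.500.

10.50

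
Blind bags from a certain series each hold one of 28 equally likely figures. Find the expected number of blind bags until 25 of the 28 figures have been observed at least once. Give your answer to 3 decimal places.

58.627

Going from k to k+1 distinct takes a geometric number of blind bags with mean 28/(28-k).
Sum over k = 0,...,24: E = 28/28 + 28/27 + 28/26 + ... + 28/5 + 28/4 = 58.6275.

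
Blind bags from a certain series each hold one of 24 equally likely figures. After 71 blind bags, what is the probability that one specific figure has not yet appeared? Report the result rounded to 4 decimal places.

Each blind bag misses the fixed figure with probability (24-1)/24 = 23/24, independently.
P(still missing after 71) = (23/24)^71 = 0.04872.

0.0487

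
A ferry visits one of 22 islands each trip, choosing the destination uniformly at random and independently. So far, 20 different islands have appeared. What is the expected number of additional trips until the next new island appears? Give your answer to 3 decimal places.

The number of trips until the next new island is geometric with success probability 2/22, so its mean is 22/2.
E = 22/2 = 11.0000.

11.000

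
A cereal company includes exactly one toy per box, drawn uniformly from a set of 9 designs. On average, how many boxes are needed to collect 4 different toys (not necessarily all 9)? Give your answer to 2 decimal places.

4.91

Going from k to k+1 distinct takes a geometric number of boxes with mean 9/(9-k).
Sum over k = 0,...,3: E = 9/9 + 9/8 + 9/7 + 9/6 = 4.911.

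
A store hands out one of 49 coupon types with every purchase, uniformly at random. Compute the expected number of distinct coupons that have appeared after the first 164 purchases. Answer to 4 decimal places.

For each coupon, P(seen in 164 purchases) = 1 - (48/49)^164 = 0.96601.
By linearity of expectation, E[distinct seen] = 49·(1 - (48/49)^164) = 47.33428.

47.3343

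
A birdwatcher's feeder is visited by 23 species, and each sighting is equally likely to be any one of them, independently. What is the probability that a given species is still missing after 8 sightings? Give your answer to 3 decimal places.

0.701

On each sighting the fixed species fails to appear with probability 22/23.
P(still missing after 8) = (22/23)^8 = 0.7007.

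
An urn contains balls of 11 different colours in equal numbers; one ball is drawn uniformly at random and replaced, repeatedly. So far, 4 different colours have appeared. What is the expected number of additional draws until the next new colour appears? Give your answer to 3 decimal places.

Each draw yields a new colour with probability (11-4)/11 = 7/11, so the wait is geometric with mean 11/7.
E = 11/7 = 1.5714.

1.571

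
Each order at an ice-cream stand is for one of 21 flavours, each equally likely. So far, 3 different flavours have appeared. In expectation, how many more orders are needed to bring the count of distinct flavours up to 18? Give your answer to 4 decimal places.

34.8973

The wait to go from k to k+1 distinct flavours is geometric with mean 21/(21-k).
Sum over k = 3,...,17: E = 21/18 + 21/17 + 21/16 + ... + 21/5 + 21/4 = 34.89727.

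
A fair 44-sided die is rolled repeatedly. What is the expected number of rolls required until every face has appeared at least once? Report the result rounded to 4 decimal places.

Split into phases: going from k distinct to k+1 distinct takes on average 44/(44-k) rolls.
E[T] = 44/44 + 44/43 + 44/42 + ... + 44/2 + 44/1 = 44·H_{44}.
H_{44} = 4.37273, so E[T] = 192.39994.

192.3999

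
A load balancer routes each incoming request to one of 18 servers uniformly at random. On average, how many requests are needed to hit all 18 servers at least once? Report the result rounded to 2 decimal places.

62.91

The wait to go from k to k+1 distinct servers is geometric with mean 18/(18-k).
E[T] = 18/18 + 18/17 + 18/16 + ... + 18/2 + 18/1 = 18·H_{18}.
H_{18} = 3.495, so E[T] = 62.912.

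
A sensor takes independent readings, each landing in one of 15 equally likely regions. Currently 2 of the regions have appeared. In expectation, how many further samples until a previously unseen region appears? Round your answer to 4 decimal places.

1.1538

The number of samples until the next new region is geometric with success probability 13/15, so its mean is 15/13.
E = 15/13 = 1.15385.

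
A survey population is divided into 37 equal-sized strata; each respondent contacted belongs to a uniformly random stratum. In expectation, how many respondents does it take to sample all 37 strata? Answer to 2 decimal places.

After k distinct strata have appeared, the next respondent gives a new one with probability (37-k)/37, so the expected wait for the (k+1)-th is 37/(37-k).
E[T] = 37/37 + 37/36 + 37/35 + ... + 37/2 + 37/1 = 37·H_{37}.
H_{37} = 4.202, so E[T] = 155.459.

155.46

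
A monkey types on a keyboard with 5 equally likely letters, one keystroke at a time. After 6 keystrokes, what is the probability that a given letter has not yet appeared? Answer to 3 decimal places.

0.262

Each keystroke misses the fixed letter with probability (5-1)/5 = 4/5, independently.
P(still missing after 6) = (4/5)^6 = 0.2621.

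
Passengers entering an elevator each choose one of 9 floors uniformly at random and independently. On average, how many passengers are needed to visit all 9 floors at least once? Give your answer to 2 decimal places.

25.46

The wait to go from k to k+1 distinct floors is geometric with mean 9/(9-k).
E[T] = 9/9 + 9/8 + 9/7 + ... + 9/2 + 9/1 = 9·H_{9}.
H_{9} = 2.829, so E[T] = 25.461.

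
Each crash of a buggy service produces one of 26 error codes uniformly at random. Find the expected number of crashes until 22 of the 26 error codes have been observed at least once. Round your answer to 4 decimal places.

46.0482

With k distinct error codes already seen, the next new one arrives after an expected 26/(26-k) crashes.
Sum over k = 0,...,21: E = 26/26 + 26/25 + 26/24 + ... + 26/6 + 26/5 = 46.04825.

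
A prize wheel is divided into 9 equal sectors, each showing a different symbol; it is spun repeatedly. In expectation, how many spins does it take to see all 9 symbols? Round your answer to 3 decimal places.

After k distinct symbols have appeared, the next spin gives a new one with probability (9-k)/9, so the expected wait for the (k+1)-th is 9/(9-k).
E[T] = 9/9 + 9/8 + 9/7 + ... + 9/2 + 9/1 = 9·H_{9}.
H_{9} = 2.8290, so E[T] = 25.4607.

25.461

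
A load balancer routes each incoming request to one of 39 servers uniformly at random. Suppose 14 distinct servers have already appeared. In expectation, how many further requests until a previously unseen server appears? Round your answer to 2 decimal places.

The number of requests until the next new server is geometric with success probability 25/39, so its mean is 39/25.
E = 39/25 = 1.560.

1.56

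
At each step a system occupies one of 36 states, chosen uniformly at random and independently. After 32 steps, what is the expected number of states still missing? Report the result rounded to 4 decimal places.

For each state, P(unseen after 32) = (35/36)^32 = 0.40597.
By linearity of expectation, E[unseen] = 36·(35/36)^32 = 14.61504.

14.6150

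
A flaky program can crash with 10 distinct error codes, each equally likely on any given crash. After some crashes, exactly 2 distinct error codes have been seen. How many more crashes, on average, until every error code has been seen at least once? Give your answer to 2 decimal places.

27.18

With k distinct error codes already seen, the next new one takes an expected 10/(10-k) crashes.
Sum over k = 2,...,9: E = 10/8 + 10/7 + 10/6 + ... + 10/2 + 10/1 = 27.179.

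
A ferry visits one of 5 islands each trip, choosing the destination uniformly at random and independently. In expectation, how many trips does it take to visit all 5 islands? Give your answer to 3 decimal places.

11.417

Split into phases: going from k distinct to k+1 distinct takes on average 5/(5-k) trips.
E[T] = 5/5 + 5/4 + 5/3 + 5/2 + 5/1 = 5·H_{5}.
H_{5} = 2.2833, so E[T] = 11.4167.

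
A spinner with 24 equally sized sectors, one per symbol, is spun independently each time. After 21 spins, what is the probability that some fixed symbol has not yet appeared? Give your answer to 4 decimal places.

0.4091

Each spin misses the fixed symbol with probability (24-1)/24 = 23/24, independently.
P(still missing after 21) = (23/24)^21 = 0.40912.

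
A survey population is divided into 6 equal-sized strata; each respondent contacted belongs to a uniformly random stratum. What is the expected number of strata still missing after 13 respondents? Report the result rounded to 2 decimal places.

For each stratum, P(unseen after 13) = (5/6)^13 = 0.093.
By linearity of expectation, E[unseen] = 6·(5/6)^13 = 0.561.

0.56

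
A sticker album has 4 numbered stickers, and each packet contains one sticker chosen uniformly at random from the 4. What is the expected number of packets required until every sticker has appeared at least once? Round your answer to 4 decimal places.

8.3333

The wait to go from k to k+1 distinct stickers is geometric with mean 4/(4-k).
E[T] = 4/4 + 4/3 + 4/2 + 4/1 = 4·H_{4}.
H_{4} = 2.08333, so E[T] = 8.33333.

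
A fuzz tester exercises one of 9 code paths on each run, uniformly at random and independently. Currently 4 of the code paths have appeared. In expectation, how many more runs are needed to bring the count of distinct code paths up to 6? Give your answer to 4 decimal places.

4.0500

From k distinct to k+1 distinct takes on average 9/(9-k) runs.
Sum over k = 4,...,5: E = 9/5 + 9/4 = 4.05000.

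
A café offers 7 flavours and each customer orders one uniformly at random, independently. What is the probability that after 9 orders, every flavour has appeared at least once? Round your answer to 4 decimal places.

Let A_i be the event that flavour i is missing after 9 orders. By inclusion–exclusion on the A_i,
P(all seen) = Σ_{j=0}^{7} (-1)^j C(7,j)((7-j)/7)^9
= 1.00000 - 1.74814 + 1.01641 - 0.22737 + 0.01707 - 0.00027 + 0.00000 - 0.00000
= 0.05770.

0.0577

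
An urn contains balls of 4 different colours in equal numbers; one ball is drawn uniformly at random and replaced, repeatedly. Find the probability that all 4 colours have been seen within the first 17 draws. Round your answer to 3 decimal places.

0.970

By inclusion–exclusion over which colours are missing,
P(all seen) = Σ_{j=0}^{4} (-1)^j C(4,j)((4-j)/4)^17
= 1.0000 - 0.0301 + 0.0000 - 0.0000 + 0.0000
= 0.9700.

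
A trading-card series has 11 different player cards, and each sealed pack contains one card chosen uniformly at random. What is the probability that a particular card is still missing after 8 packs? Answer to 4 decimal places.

Each pack misses the fixed card with probability (11-1)/11 = 10/11, independently.
P(still missing after 8) = (10/11)^8 = 0.46651.

0.4665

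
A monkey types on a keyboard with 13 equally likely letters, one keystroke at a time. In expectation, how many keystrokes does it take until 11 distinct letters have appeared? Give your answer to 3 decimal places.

Going from k to k+1 distinct takes a geometric number of keystrokes with mean 13/(13-k).
Sum over k = 0,...,10: E = 13/13 + 13/12 + 13/11 + ... + 13/4 + 13/3 = 21.8417.

21.842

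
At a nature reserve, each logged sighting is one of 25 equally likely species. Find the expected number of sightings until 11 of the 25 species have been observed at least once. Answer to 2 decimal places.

With k distinct species already seen, the next new one arrives after an expected 25/(25-k) sightings.
Sum over k = 0,...,10: E = 25/25 + 25/24 + 25/23 + ... + 25/16 + 25/15 = 14.110.

14.11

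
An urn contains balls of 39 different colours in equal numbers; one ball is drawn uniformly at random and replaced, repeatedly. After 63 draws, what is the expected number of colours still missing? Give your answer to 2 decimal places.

7.59

For each colour, P(unseen after 63) = (38/39)^63 = 0.195.
By linearity of expectation, E[unseen] = 39·(38/39)^63 = 7.592.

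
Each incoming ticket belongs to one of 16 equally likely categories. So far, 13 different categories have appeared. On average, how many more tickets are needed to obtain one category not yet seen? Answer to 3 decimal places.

5.333

Each ticket yields a new category with probability (16-13)/16 = 3/16, so the wait is geometric with mean 16/3.
E = 16/3 = 5.3333.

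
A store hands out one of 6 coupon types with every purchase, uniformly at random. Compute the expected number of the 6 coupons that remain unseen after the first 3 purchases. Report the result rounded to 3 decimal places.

3.472

For each coupon, P(unseen after 3) = (5/6)^3 = 0.5787.
By linearity of expectation, E[unseen] = 6·(5/6)^3 = 3.4722.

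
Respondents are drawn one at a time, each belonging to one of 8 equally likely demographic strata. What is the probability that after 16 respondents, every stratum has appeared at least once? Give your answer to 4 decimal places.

0.3068

Let A_i be the event that stratum i is missing after 16 respondents. By inclusion–exclusion on the A_i,
P(all seen) = Σ_{j=0}^{8} (-1)^j C(8,j)((8-j)/8)^16
= 1.00000 - 0.94454 + 0.28063 - 0.03036 + 0.00107 - 0.00001 + 0.00000 - 0.00000 + 0.00000
= 0.30680.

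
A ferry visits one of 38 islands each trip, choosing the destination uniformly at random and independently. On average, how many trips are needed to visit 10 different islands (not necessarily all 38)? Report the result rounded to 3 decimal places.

11.428

With k distinct islands already seen, the next new one arrives after an expected 38/(38-k) trips.
Sum over k = 0,...,9: E = 38/38 + 38/37 + 38/36 + ... + 38/30 + 38/29 = 11.4278.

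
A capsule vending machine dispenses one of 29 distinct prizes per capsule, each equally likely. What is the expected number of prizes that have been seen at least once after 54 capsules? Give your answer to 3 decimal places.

For each prize, P(seen in 54 capsules) = 1 - (28/29)^54 = 0.8497.
By linearity of expectation, E[distinct seen] = 29·(1 - (28/29)^54) = 24.6405.

24.640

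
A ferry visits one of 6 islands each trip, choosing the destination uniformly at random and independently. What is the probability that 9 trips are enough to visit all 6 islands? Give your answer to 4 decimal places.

0.1890

By inclusion–exclusion over which islands are missing,
P(all seen) = Σ_{j=0}^{6} (-1)^j C(6,j)((6-j)/6)^9
= 1.00000 - 1.16284 + 0.39018 - 0.03906 + 0.00076 - 0.00000 + 0.00000
= 0.18904.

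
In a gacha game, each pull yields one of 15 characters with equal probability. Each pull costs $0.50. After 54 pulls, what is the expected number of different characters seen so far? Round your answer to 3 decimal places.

14.639

For each character, P(seen in 54 pulls) = 1 - (14/15)^54 = 0.9759.
By linearity of expectation, E[distinct seen] = 15·(1 - (14/15)^54) = 14.6385.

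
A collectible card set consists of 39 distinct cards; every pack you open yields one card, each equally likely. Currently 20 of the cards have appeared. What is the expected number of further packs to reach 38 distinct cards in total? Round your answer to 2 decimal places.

99.36

From k distinct to k+1 distinct takes on average 39/(39-k) packs.
Sum over k = 20,...,37: E = 39/19 + 39/18 + 39/17 + ... + 39/3 + 39/2 = 99.362.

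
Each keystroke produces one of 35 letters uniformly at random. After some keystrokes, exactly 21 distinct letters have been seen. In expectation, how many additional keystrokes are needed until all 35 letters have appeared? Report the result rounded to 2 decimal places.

With k distinct letters already seen, the next new one takes an expected 35/(35-k) keystrokes.
Sum over k = 21,...,34: E = 35/14 + 35/13 + 35/12 + ... + 35/2 + 35/1 = 113.805.

113.80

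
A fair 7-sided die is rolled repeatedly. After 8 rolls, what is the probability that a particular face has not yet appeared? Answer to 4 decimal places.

0.2914

Each roll misses the fixed face with probability (7-1)/7 = 6/7, independently.
P(still missing after 8) = (6/7)^8 = 0.29136.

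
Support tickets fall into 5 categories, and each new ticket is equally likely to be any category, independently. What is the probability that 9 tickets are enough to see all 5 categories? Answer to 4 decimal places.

Let A_i be the event that category i is missing after 9 tickets. By inclusion–exclusion on the A_i,
P(all seen) = Σ_{j=0}^{5} (-1)^j C(5,j)((5-j)/5)^9
= 1.00000 - 0.67109 + 0.10078 - 0.00262 + 0.00000 - 0.00000
= 0.42707.

0.4271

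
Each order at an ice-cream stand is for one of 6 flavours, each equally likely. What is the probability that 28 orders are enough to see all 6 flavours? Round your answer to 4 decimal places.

0.9638

Let A_i be the event that flavour i is missing after 28 orders. By inclusion–exclusion on the A_i,
P(all seen) = Σ_{j=0}^{6} (-1)^j C(6,j)((6-j)/6)^28
= 1.00000 - 0.03640 + 0.00018 - 0.00000 + 0.00000 - 0.00000 + 0.00000
= 0.96378.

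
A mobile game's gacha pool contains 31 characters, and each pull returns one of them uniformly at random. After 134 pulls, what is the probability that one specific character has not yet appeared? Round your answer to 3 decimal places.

0.012

On each pull the fixed character fails to appear with probability 30/31.
P(still missing after 134) = (30/31)^134 = 0.0124.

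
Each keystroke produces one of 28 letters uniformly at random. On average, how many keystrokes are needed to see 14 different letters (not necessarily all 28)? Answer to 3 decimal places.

18.917

With k distinct letters already seen, the next new one arrives after an expected 28/(28-k) keystrokes.
Sum over k = 0,...,13: E = 28/28 + 28/27 + 28/26 + ... + 28/16 + 28/15 = 18.9170.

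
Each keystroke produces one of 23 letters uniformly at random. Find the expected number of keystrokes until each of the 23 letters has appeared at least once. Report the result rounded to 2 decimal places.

85.89

Split into phases: going from k distinct to k+1 distinct takes on average 23/(23-k) keystrokes.
E[T] = 23/23 + 23/22 + 23/21 + ... + 23/2 + 23/1 = 23·H_{23}.
H_{23} = 3.734, so E[T] = 85.889.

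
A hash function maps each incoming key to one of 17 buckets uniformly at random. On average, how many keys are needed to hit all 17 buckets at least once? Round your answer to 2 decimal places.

After k distinct buckets have appeared, the next key gives a new one with probability (17-k)/17, so the expected wait for the (k+1)-th is 17/(17-k).
E[T] = 17/17 + 17/16 + 17/15 + ... + 17/2 + 17/1 = 17·H_{17}.
H_{17} = 3.440, so E[T] = 58.472.

58.47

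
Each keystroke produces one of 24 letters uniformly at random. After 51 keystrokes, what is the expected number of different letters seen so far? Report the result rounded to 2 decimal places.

For each letter, P(seen in 51 keystrokes) = 1 - (23/24)^51 = 0.886.
By linearity of expectation, E[distinct seen] = 24·(1 - (23/24)^51) = 21.261.

21.26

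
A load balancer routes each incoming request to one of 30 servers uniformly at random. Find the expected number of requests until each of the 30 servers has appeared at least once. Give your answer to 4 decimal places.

After k distinct servers have appeared, the next request gives a new one with probability (30-k)/30, so the expected wait for the (k+1)-th is 30/(30-k).
E[T] = 30/30 + 30/29 + 30/28 + ... + 30/2 + 30/1 = 30·H_{30}.
H_{30} = 3.99499, so E[T] = 119.84961.

119.8496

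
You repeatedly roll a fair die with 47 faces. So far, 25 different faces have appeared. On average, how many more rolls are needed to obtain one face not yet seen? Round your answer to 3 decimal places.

The number of rolls until the next new face is geometric with success probability 22/47, so its mean is 47/22.
E = 47/22 = 2.1364.

2.136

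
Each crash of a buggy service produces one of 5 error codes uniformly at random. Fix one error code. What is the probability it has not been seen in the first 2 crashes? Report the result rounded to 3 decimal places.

0.640

Each crash misses the fixed error code with probability (5-1)/5 = 4/5, independently.
P(still missing after 2) = (4/5)^2 = 0.6400.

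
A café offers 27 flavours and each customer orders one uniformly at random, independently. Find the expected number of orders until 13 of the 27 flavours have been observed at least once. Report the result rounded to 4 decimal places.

Going from k to k+1 distinct takes a geometric number of orders with mean 27/(27-k).
Sum over k = 0,...,12: E = 27/27 + 27/26 + 27/25 + ... + 27/16 + 27/15 = 17.27715.

17.2771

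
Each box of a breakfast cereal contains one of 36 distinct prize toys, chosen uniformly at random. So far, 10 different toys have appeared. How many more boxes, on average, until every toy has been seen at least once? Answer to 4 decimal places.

138.7591

With k distinct toys already seen, the next new one takes an expected 36/(36-k) boxes.
Sum over k = 10,...,35: E = 36/26 + 36/25 + 36/24 + ... + 36/2 + 36/1 = 138.75911.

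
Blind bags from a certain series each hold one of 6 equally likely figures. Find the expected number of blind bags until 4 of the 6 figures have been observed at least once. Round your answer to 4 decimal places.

5.7000

With k distinct figures already seen, the next new one arrives after an expected 6/(6-k) blind bags.
Sum over k = 0,...,3: E = 6/6 + 6/5 + 6/4 + 6/3 = 5.70000.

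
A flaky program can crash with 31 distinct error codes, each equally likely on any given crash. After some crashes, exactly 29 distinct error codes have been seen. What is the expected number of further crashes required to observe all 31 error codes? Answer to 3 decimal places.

46.500

From k distinct to k+1 distinct takes on average 31/(31-k) crashes.
Sum over k = 29,...,30: E = 31/2 + 31/1 = 46.5000.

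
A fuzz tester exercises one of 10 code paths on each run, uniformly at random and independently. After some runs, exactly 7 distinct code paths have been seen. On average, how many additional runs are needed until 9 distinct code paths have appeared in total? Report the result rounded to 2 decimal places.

8.33

The wait to go from k to k+1 distinct code paths is geometric with mean 10/(10-k).
Sum over k = 7,...,8: E = 10/3 + 10/2 = 8.333.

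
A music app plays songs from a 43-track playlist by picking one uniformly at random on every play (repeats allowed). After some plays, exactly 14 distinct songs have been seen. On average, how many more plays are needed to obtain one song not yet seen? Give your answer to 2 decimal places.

Each play yields a new song with probability (43-14)/43 = 29/43, so the wait is geometric with mean 43/29.
E = 43/29 = 1.483.

1.48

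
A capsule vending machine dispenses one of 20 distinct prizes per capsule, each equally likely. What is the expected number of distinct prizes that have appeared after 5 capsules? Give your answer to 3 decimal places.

For each prize, P(seen in 5 capsules) = 1 - (19/20)^5 = 0.2262.
By linearity of expectation, E[distinct seen] = 20·(1 - (19/20)^5) = 4.5244.

4.524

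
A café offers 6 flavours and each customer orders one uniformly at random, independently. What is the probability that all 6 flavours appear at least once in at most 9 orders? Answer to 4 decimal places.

By inclusion–exclusion over which flavours are missing,
P(all seen) = Σ_{j=0}^{6} (-1)^j C(6,j)((6-j)/6)^9
= 1.00000 - 1.16284 + 0.39018 - 0.03906 + 0.00076 - 0.00000 + 0.00000
= 0.18904.

0.1890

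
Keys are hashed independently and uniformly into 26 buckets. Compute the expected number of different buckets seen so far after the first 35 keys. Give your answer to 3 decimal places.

For each bucket, P(seen in 35 keys) = 1 - (25/26)^35 = 0.7466.
By linearity of expectation, E[distinct seen] = 26·(1 - (25/26)^35) = 19.4112.

19.411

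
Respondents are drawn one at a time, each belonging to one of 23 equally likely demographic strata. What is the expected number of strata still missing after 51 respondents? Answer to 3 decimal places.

For each stratum, P(unseen after 51) = (22/23)^51 = 0.1036.
By linearity of expectation, E[unseen] = 23·(22/23)^51 = 2.3832.

2.383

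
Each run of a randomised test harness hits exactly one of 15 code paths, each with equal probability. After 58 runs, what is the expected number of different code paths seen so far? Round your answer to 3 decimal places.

For each code path, P(seen in 58 runs) = 1 - (14/15)^58 = 0.9817.
By linearity of expectation, E[distinct seen] = 15·(1 - (14/15)^58) = 14.7257.

14.726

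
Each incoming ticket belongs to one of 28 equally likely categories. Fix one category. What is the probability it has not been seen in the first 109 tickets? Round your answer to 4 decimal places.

0.0190

On each ticket the fixed category fails to appear with probability 27/28.
P(still missing after 109) = (27/28)^109 = 0.01899.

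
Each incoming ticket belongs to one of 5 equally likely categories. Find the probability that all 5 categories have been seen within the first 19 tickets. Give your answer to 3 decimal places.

0.929

By inclusion–exclusion over which categories are missing,
P(all seen) = Σ_{j=0}^{5} (-1)^j C(5,j)((5-j)/5)^19
= 1.0000 - 0.0721 + 0.0006 - 0.0000 + 0.0000 - 0.0000
= 0.9286.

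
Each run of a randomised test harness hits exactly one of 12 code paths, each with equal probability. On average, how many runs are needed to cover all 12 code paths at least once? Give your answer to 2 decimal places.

After k distinct code paths have appeared, the next run gives a new one with probability (12-k)/12, so the expected wait for the (k+1)-th is 12/(12-k).
E[T] = 12/12 + 12/11 + 12/10 + ... + 12/2 + 12/1 = 12·H_{12}.
H_{12} = 3.103, so E[T] = 37.239.

37.24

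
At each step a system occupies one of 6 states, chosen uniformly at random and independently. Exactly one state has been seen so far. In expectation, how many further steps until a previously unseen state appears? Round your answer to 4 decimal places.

1.2000

Each step yields a new state with probability (6-1)/6 = 5/6, so the wait is geometric with mean 6/5.
E = 6/5 = 1.20000.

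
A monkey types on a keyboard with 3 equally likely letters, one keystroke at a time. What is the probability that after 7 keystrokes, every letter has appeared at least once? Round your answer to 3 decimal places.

0.826

By inclusion–exclusion over which letters are missing,
P(all seen) = Σ_{j=0}^{3} (-1)^j C(3,j)((3-j)/3)^7
= 1.0000 - 0.1756 + 0.0014 - 0.0000
= 0.8258.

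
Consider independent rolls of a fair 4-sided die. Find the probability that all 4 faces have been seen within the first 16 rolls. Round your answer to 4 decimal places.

0.9600

Let A_i be the event that face i is missing after 16 rolls. By inclusion–exclusion on the A_i,
P(all seen) = Σ_{j=0}^{4} (-1)^j C(4,j)((4-j)/4)^16
= 1.00000 - 0.04009 + 0.00009 - 0.00000 + 0.00000
= 0.96000.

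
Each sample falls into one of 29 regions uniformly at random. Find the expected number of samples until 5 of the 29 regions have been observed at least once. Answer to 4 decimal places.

5.3852

Going from k to k+1 distinct takes a geometric number of samples with mean 29/(29-k).
Sum over k = 0,...,4: E = 29/29 + 29/28 + 29/27 + 29/26 + 29/25 = 5.38517.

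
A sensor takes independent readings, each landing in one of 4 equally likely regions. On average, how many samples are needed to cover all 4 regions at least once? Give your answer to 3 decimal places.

8.333

Split into phases: going from k distinct to k+1 distinct takes on average 4/(4-k) samples.
E[T] = 4/4 + 4/3 + 4/2 + 4/1 = 4·H_{4}.
H_{4} = 2.0833, so E[T] = 8.3333.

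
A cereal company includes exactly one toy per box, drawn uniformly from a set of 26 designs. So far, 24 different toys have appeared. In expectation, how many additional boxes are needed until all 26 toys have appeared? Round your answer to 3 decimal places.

39.000

With k distinct toys already seen, the next new one takes an expected 26/(26-k) boxes.
Sum over k = 24,...,25: E = 26/2 + 26/1 = 39.0000.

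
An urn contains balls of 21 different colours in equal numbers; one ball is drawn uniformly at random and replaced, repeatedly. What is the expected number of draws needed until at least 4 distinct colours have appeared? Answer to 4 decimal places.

With k distinct colours already seen, the next new one arrives after an expected 21/(21-k) draws.
Sum over k = 0,...,3: E = 21/21 + 21/20 + 21/19 + 21/18 = 4.32193.

4.3219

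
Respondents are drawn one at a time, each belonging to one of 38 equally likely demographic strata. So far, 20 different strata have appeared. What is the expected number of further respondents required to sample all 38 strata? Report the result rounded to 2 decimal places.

132.81

From k distinct to k+1 distinct takes on average 38/(38-k) respondents.
Sum over k = 20,...,37: E = 38/18 + 38/17 + 38/16 + ... + 38/2 + 38/1 = 132.814.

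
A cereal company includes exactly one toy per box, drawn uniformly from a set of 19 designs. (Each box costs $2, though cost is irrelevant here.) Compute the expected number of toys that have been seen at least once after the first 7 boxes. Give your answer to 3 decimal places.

For each toy, P(seen in 7 boxes) = 1 - (18/19)^7 = 0.3151.
By linearity of expectation, E[distinct seen] = 19·(1 - (18/19)^7) = 5.9867.

5.987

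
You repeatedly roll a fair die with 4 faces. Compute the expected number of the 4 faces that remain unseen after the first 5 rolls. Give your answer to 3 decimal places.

0.949

For each face, P(unseen after 5) = (3/4)^5 = 0.2373.
By linearity of expectation, E[unseen] = 4·(3/4)^5 = 0.9492.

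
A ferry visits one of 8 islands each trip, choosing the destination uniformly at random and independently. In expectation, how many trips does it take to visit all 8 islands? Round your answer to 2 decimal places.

21.74

After k distinct islands have appeared, the next trip gives a new one with probability (8-k)/8, so the expected wait for the (k+1)-th is 8/(8-k).
E[T] = 8/8 + 8/7 + 8/6 + ... + 8/2 + 8/1 = 8·H_{8}.
H_{8} = 2.718, so E[T] = 21.743.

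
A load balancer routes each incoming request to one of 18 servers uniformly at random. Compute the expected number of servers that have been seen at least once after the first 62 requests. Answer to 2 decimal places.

17.48

For each server, P(seen in 62 requests) = 1 - (17/18)^62 = 0.971.
By linearity of expectation, E[distinct seen] = 18·(1 - (17/18)^62) = 17.480.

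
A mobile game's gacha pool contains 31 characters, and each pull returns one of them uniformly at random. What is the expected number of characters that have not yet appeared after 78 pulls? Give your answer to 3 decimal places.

2.402

For each character, P(unseen after 78) = (30/31)^78 = 0.0775.
By linearity of expectation, E[unseen] = 31·(30/31)^78 = 2.4022.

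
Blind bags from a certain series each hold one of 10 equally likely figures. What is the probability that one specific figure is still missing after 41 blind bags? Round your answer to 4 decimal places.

0.0133

On each blind bag the fixed figure fails to appear with probability 9/10.
P(still missing after 41) = (9/10)^41 = 0.01330.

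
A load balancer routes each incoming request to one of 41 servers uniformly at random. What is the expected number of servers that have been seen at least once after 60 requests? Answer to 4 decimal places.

For each server, P(seen in 60 requests) = 1 - (40/41)^60 = 0.77272.
By linearity of expectation, E[distinct seen] = 41·(1 - (40/41)^60) = 31.68137.

31.6814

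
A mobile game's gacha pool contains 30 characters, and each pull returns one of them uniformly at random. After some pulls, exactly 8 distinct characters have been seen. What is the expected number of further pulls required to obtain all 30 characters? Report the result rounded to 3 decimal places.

From k distinct to k+1 distinct takes on average 30/(30-k) pulls.
Sum over k = 8,...,29: E = 30/22 + 30/21 + 30/20 + ... + 30/2 + 30/1 = 110.7244.

110.724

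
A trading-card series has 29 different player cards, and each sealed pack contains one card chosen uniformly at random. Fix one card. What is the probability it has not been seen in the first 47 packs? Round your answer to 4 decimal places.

Each pack misses the fixed card with probability (29-1)/29 = 28/29, independently.
P(still missing after 47) = (28/29)^47 = 0.19219.

0.1922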